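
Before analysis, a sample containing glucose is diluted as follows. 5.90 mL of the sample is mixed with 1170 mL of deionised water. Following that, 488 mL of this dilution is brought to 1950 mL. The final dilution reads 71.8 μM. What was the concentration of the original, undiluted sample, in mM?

Overall dilution factor = 199.3 × 3.996 = 796.
Original = 71.8 μM × 796 = 5.72 × 10⁴ μM = 57.2 mM.

57.2 mM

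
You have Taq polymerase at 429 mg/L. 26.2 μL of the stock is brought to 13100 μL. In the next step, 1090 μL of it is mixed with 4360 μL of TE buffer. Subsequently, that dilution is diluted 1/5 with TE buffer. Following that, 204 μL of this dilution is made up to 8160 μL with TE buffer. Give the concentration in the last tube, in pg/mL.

Overall dilution factor = 500 × 5 × 5 × 40 = 5.00 × 10⁵.
429 mg/L / 5.00 × 10⁵ = 8.58 × 10⁻⁴ mg/L = 858 pg/mL.

858 pg/mL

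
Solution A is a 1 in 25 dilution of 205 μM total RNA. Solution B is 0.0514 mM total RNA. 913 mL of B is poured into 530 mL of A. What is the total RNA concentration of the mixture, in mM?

C_A = 205 μM / 25 = 8.20 μM.
C_B = 0.0514 mM = 51.4 μM.
C_mix = (C_A·V_A + C_B·V_B)/(V_A + V_B) = (8.20×530 + 51.4×913) / 1443 = 35.5 μM = 0.0355 mM.

0.0355 mM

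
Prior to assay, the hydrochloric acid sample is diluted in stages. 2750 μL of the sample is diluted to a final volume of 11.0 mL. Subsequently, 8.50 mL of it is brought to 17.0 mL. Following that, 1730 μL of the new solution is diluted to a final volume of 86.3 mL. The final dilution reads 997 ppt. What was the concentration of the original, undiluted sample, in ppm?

Overall dilution factor = 4 × 2 × 49.88 = 399.
Original = 997 ppt × 399 = 3.98 × 10⁵ ppt = 0.398 ppm.

0.398 ppm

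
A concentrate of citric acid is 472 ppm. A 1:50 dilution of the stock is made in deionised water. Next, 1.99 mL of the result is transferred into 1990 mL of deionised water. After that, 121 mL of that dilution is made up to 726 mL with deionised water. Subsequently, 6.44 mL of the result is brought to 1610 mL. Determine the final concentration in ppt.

Overall dilution factor = 50 × 1001 × 6 × 250 = 7.51 × 10⁷.
472 ppm / 7.51 × 10⁷ = 6.29 × 10⁻⁶ ppm = 6.29 ppt.

6.29 ppt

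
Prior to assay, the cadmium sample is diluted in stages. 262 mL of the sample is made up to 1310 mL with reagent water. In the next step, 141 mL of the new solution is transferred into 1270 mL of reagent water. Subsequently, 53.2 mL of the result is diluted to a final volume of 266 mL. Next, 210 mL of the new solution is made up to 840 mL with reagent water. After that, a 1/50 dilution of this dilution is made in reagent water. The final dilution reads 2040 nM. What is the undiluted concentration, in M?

Overall dilution factor = 5 × 10.01 × 5 × 4 × 50 = 5.00 × 10⁴.
Original = 2040 nM × 5.00 × 10⁴ = 1.02 × 10⁸ nM = 0.102 M.

0.102 M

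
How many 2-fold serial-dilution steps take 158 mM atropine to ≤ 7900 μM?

Need 2ⁿ ≥ 20.0, so n ≥ log(20.0)/log(2) = 4.32.
Minimum whole steps: n = 5.

5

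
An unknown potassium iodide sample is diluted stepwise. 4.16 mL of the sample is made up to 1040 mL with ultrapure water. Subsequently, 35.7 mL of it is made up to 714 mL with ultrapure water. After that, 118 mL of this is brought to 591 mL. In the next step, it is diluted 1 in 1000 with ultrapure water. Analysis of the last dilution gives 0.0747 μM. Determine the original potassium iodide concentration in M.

Overall dilution factor = 250 × 20 × 5.008 × 1000 = 2.50 × 10⁷.
Original = 0.0747 μM × 2.50 × 10⁷ = 1.87 × 10⁶ μM = 1.87 M.

1.87 M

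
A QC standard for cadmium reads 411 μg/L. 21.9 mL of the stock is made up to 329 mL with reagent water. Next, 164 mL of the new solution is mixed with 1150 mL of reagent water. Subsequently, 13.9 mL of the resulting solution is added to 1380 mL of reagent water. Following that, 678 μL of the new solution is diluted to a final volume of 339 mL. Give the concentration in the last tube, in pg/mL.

0.0681 pg/mL

Overall dilution factor = 15.02 × 8.012 × 100.3 × 500 = 6.04 × 10⁶.
411 μg/L / 6.04 × 10⁶ = 6.81 × 10⁻⁵ μg/L = 0.0681 pg/mL.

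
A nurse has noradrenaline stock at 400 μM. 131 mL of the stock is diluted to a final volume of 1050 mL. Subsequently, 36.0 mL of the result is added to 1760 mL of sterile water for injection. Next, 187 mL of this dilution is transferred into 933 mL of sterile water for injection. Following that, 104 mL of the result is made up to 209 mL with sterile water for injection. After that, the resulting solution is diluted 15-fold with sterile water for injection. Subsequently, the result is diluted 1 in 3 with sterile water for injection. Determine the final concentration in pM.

1850 pM

Overall dilution factor = 8.015 × 49.89 × 5.989 × 2.010 × 15 × 3 = 2.17 × 10⁵.
400 μM / 2.17 × 10⁵ = 1.85 × 10⁻³ μM = 1850 pM.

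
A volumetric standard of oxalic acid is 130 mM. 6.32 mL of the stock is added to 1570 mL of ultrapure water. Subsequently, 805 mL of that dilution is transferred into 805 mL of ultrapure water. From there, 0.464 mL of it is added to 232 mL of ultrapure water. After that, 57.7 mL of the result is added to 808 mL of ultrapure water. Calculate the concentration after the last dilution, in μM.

0.0347 μM

Overall dilution factor = 249.4 × 2 × 501 × 15.00 = 3.75 × 10⁶.
130 mM / 3.75 × 10⁶ = 3.47 × 10⁻⁵ mM = 0.0347 μM.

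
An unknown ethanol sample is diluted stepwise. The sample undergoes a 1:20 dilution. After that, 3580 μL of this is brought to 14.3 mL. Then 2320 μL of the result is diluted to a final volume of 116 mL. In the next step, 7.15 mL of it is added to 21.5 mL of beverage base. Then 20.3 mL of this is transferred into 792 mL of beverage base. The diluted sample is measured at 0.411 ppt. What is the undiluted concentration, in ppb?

Overall dilution factor = 20 × 3.994 × 50 × 4.007 × 40.01 = 6.40 × 10⁵.
Original = 0.411 ppt × 6.40 × 10⁵ = 2.63 × 10⁵ ppt = 263 ppb.

263 ppb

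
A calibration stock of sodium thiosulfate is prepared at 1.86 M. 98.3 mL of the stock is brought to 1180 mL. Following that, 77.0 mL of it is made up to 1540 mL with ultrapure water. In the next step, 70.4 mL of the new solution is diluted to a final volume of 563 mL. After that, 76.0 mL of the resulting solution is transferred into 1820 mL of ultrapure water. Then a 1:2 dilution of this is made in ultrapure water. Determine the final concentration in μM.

Overall dilution factor = 12.00 × 20 × 7.997 × 24.95 × 2 = 9.58 × 10⁴.
1.86 M / 9.58 × 10⁴ = 1.94 × 10⁻⁵ M = 19.4 μM.

19.4 μM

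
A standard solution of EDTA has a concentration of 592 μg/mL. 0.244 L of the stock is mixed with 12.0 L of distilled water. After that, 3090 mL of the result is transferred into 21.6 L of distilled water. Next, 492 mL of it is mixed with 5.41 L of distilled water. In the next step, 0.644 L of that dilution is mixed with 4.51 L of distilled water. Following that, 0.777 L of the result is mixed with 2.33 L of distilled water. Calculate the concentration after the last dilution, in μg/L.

Overall dilution factor = 50.18 × 7.990 × 12.00 × 8.003 × 3.999 = 1.54 × 10⁵.
592 μg/mL / 1.54 × 10⁵ = 3.85 × 10⁻³ μg/mL = 3.85 μg/L.

3.85 μg/L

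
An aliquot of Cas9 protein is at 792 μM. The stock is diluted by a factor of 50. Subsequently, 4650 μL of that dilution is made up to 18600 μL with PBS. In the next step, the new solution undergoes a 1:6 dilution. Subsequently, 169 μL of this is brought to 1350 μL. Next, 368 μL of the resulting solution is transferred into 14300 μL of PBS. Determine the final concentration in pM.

Overall dilution factor = 50 × 4 × 6 × 7.988 × 39.86 = 3.82 × 10⁵.
792 μM / 3.82 × 10⁵ = 2.07 × 10⁻³ μM = 2070 pM.

2070 pM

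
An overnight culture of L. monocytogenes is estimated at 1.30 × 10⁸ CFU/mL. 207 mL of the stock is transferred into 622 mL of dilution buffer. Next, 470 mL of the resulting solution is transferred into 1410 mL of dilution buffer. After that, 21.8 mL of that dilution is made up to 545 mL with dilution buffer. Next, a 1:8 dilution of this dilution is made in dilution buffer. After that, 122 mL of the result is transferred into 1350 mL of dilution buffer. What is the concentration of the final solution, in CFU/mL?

Overall dilution factor = 4.005 × 4 × 25 × 8 × 12.07 = 3.87 × 10⁴.
1.30 × 10⁸ CFU/mL / 3.87 × 10⁴ = 3360 CFU/mL.

3360 CFU/mL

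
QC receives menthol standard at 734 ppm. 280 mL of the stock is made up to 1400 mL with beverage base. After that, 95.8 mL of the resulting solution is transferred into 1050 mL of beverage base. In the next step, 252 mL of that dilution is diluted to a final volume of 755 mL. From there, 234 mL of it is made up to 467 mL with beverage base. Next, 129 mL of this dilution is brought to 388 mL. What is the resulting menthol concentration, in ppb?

Overall dilution factor = 5 × 11.96 × 2.996 × 1.996 × 3.008 = 1075.
734 ppm / 1075 = 0.682 ppm = 682 ppb.

682 ppb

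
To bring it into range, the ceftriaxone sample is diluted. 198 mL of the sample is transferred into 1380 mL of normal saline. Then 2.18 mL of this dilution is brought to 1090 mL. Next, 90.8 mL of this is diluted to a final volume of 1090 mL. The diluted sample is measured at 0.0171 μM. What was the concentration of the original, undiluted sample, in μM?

Overall dilution factor = 7.970 × 500 × 12.00 = 4.78 × 10⁴.
Original = 0.0171 μM × 4.78 × 10⁴ = 818 μM.

818 μM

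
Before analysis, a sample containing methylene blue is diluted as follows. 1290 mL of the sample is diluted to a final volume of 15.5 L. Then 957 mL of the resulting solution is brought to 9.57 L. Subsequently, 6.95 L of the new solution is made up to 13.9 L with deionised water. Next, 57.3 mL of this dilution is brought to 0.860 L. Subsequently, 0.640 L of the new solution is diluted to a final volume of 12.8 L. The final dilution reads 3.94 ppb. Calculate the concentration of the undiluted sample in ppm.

Overall dilution factor = 12.02 × 10 × 2 × 15.01 × 20 = 7.21 × 10⁴.
Original = 3.94 ppb × 7.21 × 10⁴ = 2.84 × 10⁵ ppb = 284 ppm.

284 ppm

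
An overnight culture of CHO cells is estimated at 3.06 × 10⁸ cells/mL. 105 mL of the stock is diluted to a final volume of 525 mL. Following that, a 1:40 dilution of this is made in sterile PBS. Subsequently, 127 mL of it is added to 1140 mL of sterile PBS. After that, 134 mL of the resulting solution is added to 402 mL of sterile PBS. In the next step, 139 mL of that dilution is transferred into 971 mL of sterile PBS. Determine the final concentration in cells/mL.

Overall dilution factor = 5 × 40 × 9.976 × 4 × 7.986 = 6.37 × 10⁴.
3.06 × 10⁸ cells/mL / 6.37 × 10⁴ = 4800 cells/mL.

4800 cells/mL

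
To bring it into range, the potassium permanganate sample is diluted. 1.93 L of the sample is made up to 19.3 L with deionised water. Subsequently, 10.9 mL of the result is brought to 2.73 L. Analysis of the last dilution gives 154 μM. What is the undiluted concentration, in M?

Overall dilution factor = 10 × 250.5 = 2505.
Original = 154 μM × 2505 = 3.86 × 10⁵ μM = 0.386 M.

0.386 M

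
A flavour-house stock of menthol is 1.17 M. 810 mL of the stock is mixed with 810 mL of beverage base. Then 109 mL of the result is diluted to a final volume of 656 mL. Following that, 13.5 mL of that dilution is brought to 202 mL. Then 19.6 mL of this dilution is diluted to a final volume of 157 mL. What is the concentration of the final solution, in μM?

Overall dilution factor = 2 × 6.018 × 14.96 × 8.010 = 1443.
1.17 M / 1443 = 8.11 × 10⁻⁴ M = 811 μM.

811 μM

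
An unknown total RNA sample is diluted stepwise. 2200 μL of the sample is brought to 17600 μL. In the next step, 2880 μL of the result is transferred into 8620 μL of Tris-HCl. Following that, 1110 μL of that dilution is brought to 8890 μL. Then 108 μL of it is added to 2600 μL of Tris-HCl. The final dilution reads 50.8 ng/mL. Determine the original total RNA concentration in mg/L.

Overall dilution factor = 8 × 3.993 × 8.009 × 25.07 = 6415.
Original = 50.8 ng/mL × 6415 = 3.26 × 10⁵ ng/mL = 326 mg/L.

326 mg/L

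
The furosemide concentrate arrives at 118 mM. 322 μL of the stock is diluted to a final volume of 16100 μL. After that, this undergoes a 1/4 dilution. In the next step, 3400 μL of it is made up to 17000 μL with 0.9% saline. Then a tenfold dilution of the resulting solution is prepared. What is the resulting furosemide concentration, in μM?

Overall dilution factor = 50 × 4 × 5 × 10 = 1.00 × 10⁴.
118 mM / 1.00 × 10⁴ = 0.0118 mM = 11.8 μM.

11.8 μM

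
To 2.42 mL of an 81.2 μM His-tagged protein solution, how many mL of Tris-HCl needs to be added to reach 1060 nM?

183 mL

1060 nM = 1.06 μM.
V₂ = C₁V₁/C₂ = 81.2 × 2.42 / 1.06 = 185 mL.
Diluent to add = V₂ − V₁ = 185 − 2.42 = 183 mL.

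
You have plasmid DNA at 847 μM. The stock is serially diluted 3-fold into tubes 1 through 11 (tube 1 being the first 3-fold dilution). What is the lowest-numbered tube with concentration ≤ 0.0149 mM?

Tube n has concentration 847 μM / 3ⁿ.
Need 3ⁿ ≥ 847 μM / 0.0149 mM = 56.8, so n ≥ 3.68.
First such tube: n = 4.

tube 4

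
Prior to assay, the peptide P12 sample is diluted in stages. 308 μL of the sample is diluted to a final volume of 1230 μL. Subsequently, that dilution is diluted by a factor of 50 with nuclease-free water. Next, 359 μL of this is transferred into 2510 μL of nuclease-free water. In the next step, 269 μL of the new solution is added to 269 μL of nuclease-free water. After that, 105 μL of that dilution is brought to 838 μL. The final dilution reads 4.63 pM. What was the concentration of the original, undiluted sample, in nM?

Overall dilution factor = 3.994 × 50 × 7.992 × 2 × 7.981 = 2.55 × 10⁴.
Original = 4.63 pM × 2.55 × 10⁴ = 1.18 × 10⁵ pM = 118 nM.

118 nM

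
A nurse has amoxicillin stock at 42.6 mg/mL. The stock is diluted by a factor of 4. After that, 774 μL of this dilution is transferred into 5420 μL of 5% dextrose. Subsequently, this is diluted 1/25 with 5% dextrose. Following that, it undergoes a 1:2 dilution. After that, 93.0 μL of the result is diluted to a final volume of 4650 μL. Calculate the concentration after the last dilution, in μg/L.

532 μg/L

Overall dilution factor = 4 × 8.003 × 25 × 2 × 50 = 8.00 × 10⁴.
42.6 mg/mL / 8.00 × 10⁴ = 5.32 × 10⁻⁴ mg/mL = 532 μg/L.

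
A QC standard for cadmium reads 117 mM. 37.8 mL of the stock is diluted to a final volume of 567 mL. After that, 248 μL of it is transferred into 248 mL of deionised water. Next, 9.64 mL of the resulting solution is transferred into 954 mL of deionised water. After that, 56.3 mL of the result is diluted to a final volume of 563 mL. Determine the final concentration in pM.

7800 pM

Overall dilution factor = 15 × 1001 × 99.96 × 10 = 1.50 × 10⁷.
117 mM / 1.50 × 10⁷ = 7.80 × 10⁻⁶ mM = 7800 pM.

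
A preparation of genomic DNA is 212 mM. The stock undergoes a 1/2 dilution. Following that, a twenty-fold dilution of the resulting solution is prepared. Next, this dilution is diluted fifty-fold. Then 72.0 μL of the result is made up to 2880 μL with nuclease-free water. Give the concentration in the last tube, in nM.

Overall dilution factor = 2 × 20 × 50 × 40 = 8.00 × 10⁴.
212 mM / 8.00 × 10⁴ = 2.65 × 10⁻³ mM = 2650 nM.

2650 nM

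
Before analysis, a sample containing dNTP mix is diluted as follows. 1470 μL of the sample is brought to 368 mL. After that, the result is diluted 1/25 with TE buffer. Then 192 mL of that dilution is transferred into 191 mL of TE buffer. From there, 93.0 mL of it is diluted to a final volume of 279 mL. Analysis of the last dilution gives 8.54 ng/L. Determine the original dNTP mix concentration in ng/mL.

Overall dilution factor = 250.3 × 25 × 1.995 × 3 = 3.75 × 10⁴.
Original = 8.54 ng/L × 3.75 × 10⁴ = 3.20 × 10⁵ ng/L = 320 ng/mL.

320 ng/mL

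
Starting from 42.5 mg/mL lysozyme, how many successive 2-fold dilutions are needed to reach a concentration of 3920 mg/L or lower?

Need 2ⁿ ≥ 10.8, so n ≥ log(10.8)/log(2) = 3.44.
Minimum whole steps: n = 4.

4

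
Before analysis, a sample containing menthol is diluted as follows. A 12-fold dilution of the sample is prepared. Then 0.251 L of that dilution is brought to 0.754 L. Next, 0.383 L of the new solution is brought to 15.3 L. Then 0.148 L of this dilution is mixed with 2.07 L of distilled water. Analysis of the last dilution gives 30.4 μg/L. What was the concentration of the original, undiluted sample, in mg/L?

656 mg/L

Overall dilution factor = 12 × 3.004 × 39.95 × 14.99 = 2.16 × 10⁴.
Original = 30.4 μg/L × 2.16 × 10⁴ = 6.56 × 10⁵ μg/L = 656 mg/L.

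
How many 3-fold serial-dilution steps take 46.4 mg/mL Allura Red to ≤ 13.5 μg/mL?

8

Need 3ⁿ ≥ 3437, so n ≥ log(3437)/log(3) = 7.41.
Minimum whole steps: n = 8.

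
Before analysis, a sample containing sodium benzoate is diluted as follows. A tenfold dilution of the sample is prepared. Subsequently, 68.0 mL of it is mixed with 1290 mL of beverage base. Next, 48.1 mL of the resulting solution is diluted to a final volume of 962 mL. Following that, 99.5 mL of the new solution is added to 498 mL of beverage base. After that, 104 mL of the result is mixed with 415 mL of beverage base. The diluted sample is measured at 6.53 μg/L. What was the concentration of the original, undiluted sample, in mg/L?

782 mg/L

Overall dilution factor = 10 × 19.97 × 20 × 6.005 × 4.990 = 1.20 × 10⁵.
Original = 6.53 μg/L × 1.20 × 10⁵ = 7.82 × 10⁵ μg/L = 782 mg/L.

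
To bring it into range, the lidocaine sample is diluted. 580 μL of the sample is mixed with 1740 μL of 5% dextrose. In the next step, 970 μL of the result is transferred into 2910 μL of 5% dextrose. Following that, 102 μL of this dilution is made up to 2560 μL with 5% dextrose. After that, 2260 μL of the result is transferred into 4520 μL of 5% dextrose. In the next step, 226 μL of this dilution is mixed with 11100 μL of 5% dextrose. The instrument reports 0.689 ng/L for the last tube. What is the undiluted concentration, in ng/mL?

41.6 ng/mL

Overall dilution factor = 4 × 4 × 25.10 × 3 × 50.12 = 6.04 × 10⁴.
Original = 0.689 ng/L × 6.04 × 10⁴ = 4.16 × 10⁴ ng/L = 41.6 ng/mL.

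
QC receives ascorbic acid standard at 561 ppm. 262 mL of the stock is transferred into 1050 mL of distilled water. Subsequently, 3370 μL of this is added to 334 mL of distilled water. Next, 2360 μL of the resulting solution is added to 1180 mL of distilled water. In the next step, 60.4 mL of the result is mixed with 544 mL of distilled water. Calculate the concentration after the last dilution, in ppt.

223 ppt

Overall dilution factor = 5.008 × 100.1 × 501 × 10.01 = 2.51 × 10⁶.
561 ppm / 2.51 × 10⁶ = 2.23 × 10⁻⁴ ppm = 223 ppt.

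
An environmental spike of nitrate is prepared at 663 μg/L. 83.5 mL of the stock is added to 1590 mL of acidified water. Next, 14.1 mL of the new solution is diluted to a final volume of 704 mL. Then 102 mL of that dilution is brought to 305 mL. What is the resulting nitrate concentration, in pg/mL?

222 pg/mL

Overall dilution factor = 20.04 × 49.93 × 2.990 = 2992.
663 μg/L / 2992 = 0.222 μg/L = 222 pg/mL.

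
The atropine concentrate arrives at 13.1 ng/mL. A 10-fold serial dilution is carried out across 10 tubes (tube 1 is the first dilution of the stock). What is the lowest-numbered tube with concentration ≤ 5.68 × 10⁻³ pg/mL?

Tube n has concentration 13.1 ng/mL / 10ⁿ.
Need 10ⁿ ≥ 13.1 ng/mL / 5.68 × 10⁻³ pg/mL = 2.31 × 10⁶, so n ≥ 6.36.
First such tube: n = 7.

tube 7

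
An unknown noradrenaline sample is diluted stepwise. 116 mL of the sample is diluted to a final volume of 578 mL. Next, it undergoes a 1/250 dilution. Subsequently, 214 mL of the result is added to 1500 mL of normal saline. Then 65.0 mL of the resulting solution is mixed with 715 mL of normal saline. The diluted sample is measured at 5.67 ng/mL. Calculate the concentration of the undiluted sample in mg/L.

679 mg/L

Overall dilution factor = 4.983 × 250 × 8.009 × 12 = 1.20 × 10⁵.
Original = 5.67 ng/mL × 1.20 × 10⁵ = 6.79 × 10⁵ ng/mL = 679 mg/L.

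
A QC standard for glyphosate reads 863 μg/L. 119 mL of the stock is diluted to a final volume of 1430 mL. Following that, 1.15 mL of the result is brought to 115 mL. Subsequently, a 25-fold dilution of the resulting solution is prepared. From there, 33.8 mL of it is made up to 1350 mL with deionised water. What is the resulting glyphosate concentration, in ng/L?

Overall dilution factor = 12.02 × 100 × 25 × 39.94 = 1.20 × 10⁶.
863 μg/L / 1.20 × 10⁶ = 7.19 × 10⁻⁴ μg/L = 0.719 ng/L.

0.719 ng/L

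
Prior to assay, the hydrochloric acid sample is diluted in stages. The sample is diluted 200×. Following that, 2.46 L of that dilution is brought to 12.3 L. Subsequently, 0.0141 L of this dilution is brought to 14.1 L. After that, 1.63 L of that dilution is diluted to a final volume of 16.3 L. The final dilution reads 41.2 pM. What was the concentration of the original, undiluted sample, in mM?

0.412 mM

Overall dilution factor = 200 × 5 × 1000 × 10 = 1.00 × 10⁷.
Original = 41.2 pM × 1.00 × 10⁷ = 4.12 × 10⁸ pM = 0.412 mM.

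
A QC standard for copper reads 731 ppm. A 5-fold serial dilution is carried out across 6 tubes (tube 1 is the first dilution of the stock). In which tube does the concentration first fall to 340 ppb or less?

Tube n has concentration 731 ppm / 5ⁿ.
Need 5ⁿ ≥ 731 ppm / 340 ppb = 2150, so n ≥ 4.77.
First such tube: n = 5.

tube 5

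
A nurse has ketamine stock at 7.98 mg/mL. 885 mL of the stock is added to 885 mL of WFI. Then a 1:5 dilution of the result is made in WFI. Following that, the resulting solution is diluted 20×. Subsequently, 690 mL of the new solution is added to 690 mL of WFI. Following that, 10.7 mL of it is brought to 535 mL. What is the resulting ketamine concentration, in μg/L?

Overall dilution factor = 2 × 5 × 20 × 2 × 50 = 2.00 × 10⁴.
7.98 mg/mL / 2.00 × 10⁴ = 3.99 × 10⁻⁴ mg/mL = 399 μg/L.

399 μg/L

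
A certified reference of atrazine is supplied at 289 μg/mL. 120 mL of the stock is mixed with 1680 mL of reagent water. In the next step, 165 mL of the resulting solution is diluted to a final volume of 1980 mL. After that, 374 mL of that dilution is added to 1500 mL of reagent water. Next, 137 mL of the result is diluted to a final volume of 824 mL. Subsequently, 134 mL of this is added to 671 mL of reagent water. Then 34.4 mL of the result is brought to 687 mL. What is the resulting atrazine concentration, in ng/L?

Overall dilution factor = 15 × 12 × 5.011 × 6.015 × 6.007 × 19.97 = 6.51 × 10⁵.
289 μg/mL / 6.51 × 10⁵ = 4.44 × 10⁻⁴ μg/mL = 444 ng/L.

444 ng/L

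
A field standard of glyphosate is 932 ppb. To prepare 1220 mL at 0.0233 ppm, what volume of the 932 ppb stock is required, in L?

0.0233 ppm = 23.3 ppb.
V₁ = C₂V₂/C₁ = 23.3 × 1220 / 932 = 30.5 mL = 0.0305 L.

0.0305 L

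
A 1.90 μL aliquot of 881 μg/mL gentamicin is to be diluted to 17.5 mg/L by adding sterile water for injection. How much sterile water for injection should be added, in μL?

93.8 μL

17.5 mg/L = 17.5 μg/mL.
V₂ = C₁V₁/C₂ = 881 × 1.90 / 17.5 = 95.7 μL.
Diluent to add = V₂ − V₁ = 95.7 − 1.90 = 93.8 μL.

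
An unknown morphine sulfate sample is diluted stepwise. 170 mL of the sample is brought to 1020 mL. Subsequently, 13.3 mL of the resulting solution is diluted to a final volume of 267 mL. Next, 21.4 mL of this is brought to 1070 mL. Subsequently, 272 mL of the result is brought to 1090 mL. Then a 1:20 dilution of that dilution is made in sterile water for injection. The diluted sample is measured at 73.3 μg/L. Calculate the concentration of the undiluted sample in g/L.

35.4 g/L

Overall dilution factor = 6 × 20.08 × 50 × 4.007 × 20 = 4.83 × 10⁵.
Original = 73.3 μg/L × 4.83 × 10⁵ = 3.54 × 10⁷ μg/L = 35.4 g/L.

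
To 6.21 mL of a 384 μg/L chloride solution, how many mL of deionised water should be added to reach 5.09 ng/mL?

462 mL

5.09 ng/mL = 5.09 μg/L.
V₂ = C₁V₁/C₂ = 384 × 6.21 / 5.09 = 468 mL.
Diluent to add = V₂ − V₁ = 468 − 6.21 = 462 mL.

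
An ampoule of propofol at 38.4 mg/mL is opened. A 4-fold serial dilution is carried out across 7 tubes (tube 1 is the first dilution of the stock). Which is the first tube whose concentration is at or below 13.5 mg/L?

Tube n has concentration 38.4 mg/mL / 4ⁿ.
Need 4ⁿ ≥ 38.4 mg/mL / 13.5 mg/L = 2844, so n ≥ 5.74.
First such tube: n = 6.

tube 6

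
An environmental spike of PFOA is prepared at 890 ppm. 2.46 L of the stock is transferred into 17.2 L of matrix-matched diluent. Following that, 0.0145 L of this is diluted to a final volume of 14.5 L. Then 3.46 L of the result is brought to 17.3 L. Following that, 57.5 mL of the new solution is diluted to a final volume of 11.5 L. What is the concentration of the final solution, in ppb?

Overall dilution factor = 7.992 × 1000 × 5 × 200 = 7.99 × 10⁶.
890 ppm / 7.99 × 10⁶ = 1.11 × 10⁻⁴ ppm = 0.111 ppb.

0.111 ppb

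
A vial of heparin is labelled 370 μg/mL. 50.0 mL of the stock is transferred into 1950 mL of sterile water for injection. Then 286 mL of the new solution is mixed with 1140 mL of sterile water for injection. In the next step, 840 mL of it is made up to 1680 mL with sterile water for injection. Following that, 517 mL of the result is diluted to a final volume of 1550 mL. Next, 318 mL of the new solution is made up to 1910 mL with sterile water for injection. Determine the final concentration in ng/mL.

Overall dilution factor = 40 × 4.986 × 2 × 2.998 × 6.006 = 7183.
370 μg/mL / 7183 = 0.0515 μg/mL = 51.5 ng/mL.

51.5 ng/mL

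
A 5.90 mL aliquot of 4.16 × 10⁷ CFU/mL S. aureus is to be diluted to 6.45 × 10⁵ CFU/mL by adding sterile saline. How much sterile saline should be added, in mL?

375 mL

V₂ = C₁V₁/C₂ = 4.16 × 10⁷ × 5.90 / 6.45 × 10⁵ = 381 mL.
Diluent to add = V₂ − V₁ = 381 − 5.90 = 375 mL.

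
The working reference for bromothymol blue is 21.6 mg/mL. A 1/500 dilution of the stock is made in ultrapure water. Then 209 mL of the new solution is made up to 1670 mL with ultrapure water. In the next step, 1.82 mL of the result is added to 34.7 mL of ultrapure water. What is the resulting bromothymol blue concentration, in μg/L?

269 μg/L

Overall dilution factor = 500 × 7.990 × 20.07 = 8.02 × 10⁴.
21.6 mg/mL / 8.02 × 10⁴ = 2.69 × 10⁻⁴ mg/mL = 269 μg/L.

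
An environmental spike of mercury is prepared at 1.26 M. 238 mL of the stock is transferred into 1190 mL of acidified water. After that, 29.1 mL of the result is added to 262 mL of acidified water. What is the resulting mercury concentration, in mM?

Overall dilution factor = 6 × 10.00 = 60.0.
1.26 M / 60.0 = 0.0210 M = 21.0 mM.

21.0 mM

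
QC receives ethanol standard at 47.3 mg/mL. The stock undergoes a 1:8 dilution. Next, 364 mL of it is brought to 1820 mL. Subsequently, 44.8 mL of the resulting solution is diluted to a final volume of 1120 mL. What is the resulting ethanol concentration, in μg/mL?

47.3 μg/mL

Overall dilution factor = 8 × 5 × 25 = 1000.
47.3 mg/mL / 1000 = 0.0473 mg/mL = 47.3 μg/mL.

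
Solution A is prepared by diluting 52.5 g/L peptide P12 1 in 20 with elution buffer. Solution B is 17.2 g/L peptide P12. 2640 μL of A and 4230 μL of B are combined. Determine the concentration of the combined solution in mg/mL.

11.6 mg/mL

C_A = 52.5 g/L / 20 = 2.62 g/L.
C_mix = (C_A·V_A + C_B·V_B)/(V_A + V_B) = (2.62×2640 + 17.2×4230) / 6870 = 11.6 g/L = 11.6 mg/mL.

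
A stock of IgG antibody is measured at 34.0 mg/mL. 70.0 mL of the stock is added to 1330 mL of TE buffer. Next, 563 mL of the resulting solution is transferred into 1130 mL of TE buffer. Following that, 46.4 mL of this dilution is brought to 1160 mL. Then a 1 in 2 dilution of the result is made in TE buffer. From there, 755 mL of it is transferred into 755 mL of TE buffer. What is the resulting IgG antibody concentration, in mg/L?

Overall dilution factor = 20 × 3.007 × 25 × 2 × 2 = 6014.
34.0 mg/mL / 6014 = 5.65 × 10⁻³ mg/mL = 5.65 mg/L.

5.65 mg/L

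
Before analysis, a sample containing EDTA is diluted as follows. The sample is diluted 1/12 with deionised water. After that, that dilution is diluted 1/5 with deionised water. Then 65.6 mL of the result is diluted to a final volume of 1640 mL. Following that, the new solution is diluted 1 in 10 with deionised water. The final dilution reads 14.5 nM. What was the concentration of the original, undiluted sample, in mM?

Overall dilution factor = 12 × 5 × 25 × 10 = 1.50 × 10⁴.
Original = 14.5 nM × 1.50 × 10⁴ = 2.18 × 10⁵ nM = 0.218 mM.

0.218 mM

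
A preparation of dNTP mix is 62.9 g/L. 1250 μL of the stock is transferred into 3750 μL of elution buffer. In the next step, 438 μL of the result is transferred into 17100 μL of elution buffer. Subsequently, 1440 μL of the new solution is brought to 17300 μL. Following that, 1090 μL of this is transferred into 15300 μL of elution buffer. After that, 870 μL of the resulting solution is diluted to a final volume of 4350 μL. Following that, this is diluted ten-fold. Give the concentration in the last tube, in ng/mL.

43.5 ng/mL

Overall dilution factor = 4 × 40.04 × 12.01 × 15.04 × 5 × 10 = 1.45 × 10⁶.
62.9 g/L / 1.45 × 10⁶ = 4.35 × 10⁻⁵ g/L = 43.5 ng/mL.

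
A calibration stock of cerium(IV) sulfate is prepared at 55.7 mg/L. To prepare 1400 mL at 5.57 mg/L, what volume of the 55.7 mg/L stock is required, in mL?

140 mL

V₁ = C₂V₂/C₁ = 5.57 × 1400 / 55.7 = 140 mL.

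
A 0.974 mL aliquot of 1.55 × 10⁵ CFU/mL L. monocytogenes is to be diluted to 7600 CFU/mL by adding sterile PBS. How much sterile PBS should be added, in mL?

V₂ = C₁V₁/C₂ = 1.55 × 10⁵ × 0.974 / 7600 = 19.9 mL.
Diluent to add = V₂ − V₁ = 19.9 − 0.974 = 18.9 mL.

18.9 mL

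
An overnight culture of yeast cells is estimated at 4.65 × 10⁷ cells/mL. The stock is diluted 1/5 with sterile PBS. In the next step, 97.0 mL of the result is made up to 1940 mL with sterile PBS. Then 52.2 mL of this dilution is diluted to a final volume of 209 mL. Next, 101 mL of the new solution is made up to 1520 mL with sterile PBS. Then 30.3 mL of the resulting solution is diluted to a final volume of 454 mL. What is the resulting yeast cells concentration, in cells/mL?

515 cells/mL

Overall dilution factor = 5 × 20 × 4.004 × 15.05 × 14.98 = 9.03 × 10⁴.
4.65 × 10⁷ cells/mL / 9.03 × 10⁴ = 515 cells/mL.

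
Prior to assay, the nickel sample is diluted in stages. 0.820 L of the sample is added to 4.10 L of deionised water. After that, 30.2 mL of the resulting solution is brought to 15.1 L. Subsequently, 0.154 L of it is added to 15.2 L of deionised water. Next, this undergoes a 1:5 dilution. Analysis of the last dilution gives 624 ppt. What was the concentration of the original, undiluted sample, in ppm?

933 ppm

Overall dilution factor = 6 × 500 × 99.70 × 5 = 1.50 × 10⁶.
Original = 624 ppt × 1.50 × 10⁶ = 9.33 × 10⁸ ppt = 933 ppm.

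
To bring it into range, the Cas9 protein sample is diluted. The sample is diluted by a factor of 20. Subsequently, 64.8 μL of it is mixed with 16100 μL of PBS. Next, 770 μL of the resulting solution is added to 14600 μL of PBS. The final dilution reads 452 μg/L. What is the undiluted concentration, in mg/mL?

Overall dilution factor = 20 × 249.5 × 19.96 = 9.96 × 10⁴.
Original = 452 μg/L × 9.96 × 10⁴ = 4.50 × 10⁷ μg/L = 45.0 mg/mL.

45.0 mg/mL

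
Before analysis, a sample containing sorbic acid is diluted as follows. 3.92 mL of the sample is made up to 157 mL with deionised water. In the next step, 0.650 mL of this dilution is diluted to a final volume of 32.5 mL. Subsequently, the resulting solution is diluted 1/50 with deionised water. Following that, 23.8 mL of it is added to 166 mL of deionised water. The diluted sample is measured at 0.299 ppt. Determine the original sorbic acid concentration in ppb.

239 ppb

Overall dilution factor = 40.05 × 50 × 50 × 7.975 = 7.98 × 10⁵.
Original = 0.299 ppt × 7.98 × 10⁵ = 2.39 × 10⁵ ppt = 239 ppb.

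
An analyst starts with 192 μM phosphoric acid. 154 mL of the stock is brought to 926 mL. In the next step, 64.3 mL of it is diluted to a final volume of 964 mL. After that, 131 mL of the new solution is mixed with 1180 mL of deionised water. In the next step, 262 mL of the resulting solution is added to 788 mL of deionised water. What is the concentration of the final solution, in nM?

53.1 nM

Overall dilution factor = 6.013 × 14.99 × 10.01 × 4.008 = 3616.
192 μM / 3616 = 0.0531 μM = 53.1 nM.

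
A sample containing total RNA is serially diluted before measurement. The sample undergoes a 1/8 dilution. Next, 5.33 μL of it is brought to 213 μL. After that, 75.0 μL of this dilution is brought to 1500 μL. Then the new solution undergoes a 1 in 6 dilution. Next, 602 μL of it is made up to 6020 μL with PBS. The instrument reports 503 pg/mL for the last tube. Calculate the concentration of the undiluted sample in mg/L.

193 mg/L

Overall dilution factor = 8 × 39.96 × 20 × 6 × 10 = 3.84 × 10⁵.
Original = 503 pg/mL × 3.84 × 10⁵ = 1.93 × 10⁸ pg/mL = 193 mg/L.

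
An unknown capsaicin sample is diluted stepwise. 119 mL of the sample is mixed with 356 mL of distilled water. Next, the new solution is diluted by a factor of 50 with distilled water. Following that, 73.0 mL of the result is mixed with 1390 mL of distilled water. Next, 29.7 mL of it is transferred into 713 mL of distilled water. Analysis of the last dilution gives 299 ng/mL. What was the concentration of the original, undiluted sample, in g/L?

Overall dilution factor = 3.992 × 50 × 20.04 × 25.01 = 1.00 × 10⁵.
Original = 299 ng/mL × 1.00 × 10⁵ = 2.99 × 10⁷ ng/mL = 29.9 g/L.

29.9 g/L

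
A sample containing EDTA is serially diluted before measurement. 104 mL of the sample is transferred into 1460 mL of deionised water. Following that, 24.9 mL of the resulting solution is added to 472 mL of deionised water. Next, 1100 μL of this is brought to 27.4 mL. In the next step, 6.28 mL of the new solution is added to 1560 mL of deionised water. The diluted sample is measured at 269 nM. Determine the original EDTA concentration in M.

Overall dilution factor = 15.04 × 19.96 × 24.91 × 249.4 = 1.86 × 10⁶.
Original = 269 nM × 1.86 × 10⁶ = 5.02 × 10⁸ nM = 0.502 M.

0.502 M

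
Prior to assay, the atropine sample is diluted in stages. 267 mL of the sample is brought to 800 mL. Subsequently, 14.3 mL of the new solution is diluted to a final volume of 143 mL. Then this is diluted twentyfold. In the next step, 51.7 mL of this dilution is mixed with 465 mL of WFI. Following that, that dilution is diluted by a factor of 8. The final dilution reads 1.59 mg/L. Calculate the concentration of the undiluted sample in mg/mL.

Overall dilution factor = 2.996 × 10 × 20 × 9.994 × 8 = 4.79 × 10⁴.
Original = 1.59 mg/L × 4.79 × 10⁴ = 7.62 × 10⁴ mg/L = 76.2 mg/mL.

76.2 mg/mL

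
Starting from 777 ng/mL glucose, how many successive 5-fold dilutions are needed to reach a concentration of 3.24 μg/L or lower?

Need 5ⁿ ≥ 240, so n ≥ log(240)/log(5) = 3.40.
Minimum whole steps: n = 4.

4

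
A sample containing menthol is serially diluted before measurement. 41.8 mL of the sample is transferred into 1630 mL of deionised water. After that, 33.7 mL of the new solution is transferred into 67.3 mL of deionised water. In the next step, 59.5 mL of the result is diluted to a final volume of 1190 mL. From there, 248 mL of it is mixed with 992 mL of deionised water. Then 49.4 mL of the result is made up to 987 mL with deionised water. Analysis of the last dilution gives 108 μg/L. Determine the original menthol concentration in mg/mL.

25.9 mg/mL

Overall dilution factor = 40.00 × 2.997 × 20 × 5 × 19.98 = 2.39 × 10⁵.
Original = 108 μg/L × 2.39 × 10⁵ = 2.59 × 10⁷ μg/L = 25.9 mg/mL.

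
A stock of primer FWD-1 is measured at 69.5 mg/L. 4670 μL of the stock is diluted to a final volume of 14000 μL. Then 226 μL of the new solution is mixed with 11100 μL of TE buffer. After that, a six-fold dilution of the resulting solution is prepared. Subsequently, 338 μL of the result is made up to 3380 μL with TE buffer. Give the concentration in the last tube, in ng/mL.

7.71 ng/mL

Overall dilution factor = 2.998 × 50.12 × 6 × 10 = 9014.
69.5 mg/L / 9014 = 7.71 × 10⁻³ mg/L = 7.71 ng/mL.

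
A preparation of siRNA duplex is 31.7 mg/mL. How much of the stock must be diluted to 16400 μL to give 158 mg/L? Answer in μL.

158 mg/L = 0.158 mg/mL.
V₁ = C₂V₂/C₁ = 0.158 × 16400 / 31.7 = 81.7 μL.

81.7 μL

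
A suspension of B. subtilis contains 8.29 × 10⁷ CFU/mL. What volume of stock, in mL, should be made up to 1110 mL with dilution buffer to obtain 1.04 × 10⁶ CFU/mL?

V₁ = C₂V₂/C₁ = 1.04 × 10⁶ × 1110 / 8.29 × 10⁷ = 13.9 mL.

13.9 mL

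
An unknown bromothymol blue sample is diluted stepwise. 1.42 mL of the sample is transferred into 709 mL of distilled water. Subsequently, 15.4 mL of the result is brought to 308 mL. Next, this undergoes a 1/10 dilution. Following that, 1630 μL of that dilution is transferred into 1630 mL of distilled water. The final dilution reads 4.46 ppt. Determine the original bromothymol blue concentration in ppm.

Overall dilution factor = 500.3 × 20 × 10 × 1001 = 1.00 × 10⁸.
Original = 4.46 ppt × 1.00 × 10⁸ = 4.47 × 10⁸ ppt = 447 ppm.

447 ppm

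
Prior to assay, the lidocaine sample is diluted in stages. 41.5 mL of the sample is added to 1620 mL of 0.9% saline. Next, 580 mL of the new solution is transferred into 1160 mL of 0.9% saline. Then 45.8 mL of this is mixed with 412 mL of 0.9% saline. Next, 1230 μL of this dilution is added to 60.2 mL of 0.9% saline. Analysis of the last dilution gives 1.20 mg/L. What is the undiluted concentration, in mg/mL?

Overall dilution factor = 40.04 × 3 × 9.996 × 49.94 = 6.00 × 10⁴.
Original = 1.20 mg/L × 6.00 × 10⁴ = 7.20 × 10⁴ mg/L = 72.0 mg/mL.

72.0 mg/mL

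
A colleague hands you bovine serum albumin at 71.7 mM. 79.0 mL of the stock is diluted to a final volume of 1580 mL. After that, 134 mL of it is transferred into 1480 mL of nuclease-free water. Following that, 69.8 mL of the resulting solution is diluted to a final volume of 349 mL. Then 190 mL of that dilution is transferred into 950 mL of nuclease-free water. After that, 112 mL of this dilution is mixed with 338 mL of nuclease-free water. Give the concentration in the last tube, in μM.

Overall dilution factor = 20 × 12.04 × 5 × 6 × 4.018 = 2.90 × 10⁴.
71.7 mM / 2.90 × 10⁴ = 2.47 × 10⁻³ mM = 2.47 μM.

2.47 μM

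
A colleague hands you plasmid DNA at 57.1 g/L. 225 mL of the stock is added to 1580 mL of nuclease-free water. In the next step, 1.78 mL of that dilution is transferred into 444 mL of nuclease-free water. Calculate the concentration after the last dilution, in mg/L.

Overall dilution factor = 8.022 × 250.4 = 2009.
57.1 g/L / 2009 = 0.0284 g/L = 28.4 mg/L.

28.4 mg/L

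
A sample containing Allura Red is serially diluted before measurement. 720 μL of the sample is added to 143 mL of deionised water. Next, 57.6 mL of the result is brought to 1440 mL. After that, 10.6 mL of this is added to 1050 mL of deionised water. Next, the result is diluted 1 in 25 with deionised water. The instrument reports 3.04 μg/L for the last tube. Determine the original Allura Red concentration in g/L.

37.9 g/L

Overall dilution factor = 199.6 × 25 × 100.1 × 25 = 1.25 × 10⁷.
Original = 3.04 μg/L × 1.25 × 10⁷ = 3.79 × 10⁷ μg/L = 37.9 g/L.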